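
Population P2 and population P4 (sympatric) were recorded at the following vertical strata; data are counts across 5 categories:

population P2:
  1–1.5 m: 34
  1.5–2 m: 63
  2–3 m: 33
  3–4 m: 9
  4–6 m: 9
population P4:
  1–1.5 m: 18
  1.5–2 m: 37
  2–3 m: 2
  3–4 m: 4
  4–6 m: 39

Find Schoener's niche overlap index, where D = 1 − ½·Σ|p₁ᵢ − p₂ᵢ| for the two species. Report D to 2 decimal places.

Proportions for population P2 (n=148): 34/148=0.2297, 63/148=0.4257, 33/148=0.2230, 9/148=0.0608, 9/148=0.0608
Proportions for population P4 (n=100): 18/100=0.1800, 37/100=0.3700, 2/100=0.0200, 4/100=0.0400, 39/100=0.3900
Σ|p₁ᵢ − p₂ᵢ| = 0.0497 + 0.0557 + 0.2030 + 0.0208 + 0.3292 = 0.6584
D = 1 − ½ × 0.6584 = 1 − 0.32920 = 0.67080

0.67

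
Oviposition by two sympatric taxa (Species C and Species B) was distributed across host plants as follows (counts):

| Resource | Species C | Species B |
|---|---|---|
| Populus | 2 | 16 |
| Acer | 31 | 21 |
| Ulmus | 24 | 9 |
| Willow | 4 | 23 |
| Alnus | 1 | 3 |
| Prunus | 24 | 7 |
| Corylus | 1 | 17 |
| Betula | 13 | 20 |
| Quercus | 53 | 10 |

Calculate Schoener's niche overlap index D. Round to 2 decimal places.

0.51

Proportions for Species C (n=153): 2/153=0.0131, 31/153=0.2026, 24/153=0.1569, 4/153=0.0261, 1/153=0.0065, 24/153=0.1569, 1/153=0.0065, 13/153=0.0850, 53/153=0.3464
Proportions for Species B (n=126): 16/126=0.1270, 21/126=0.1667, 9/126=0.0714, 23/126=0.1825, 3/126=0.0238, 7/126=0.0556, 17/126=0.1349, 20/126=0.1587, 10/126=0.0794
Σ|p₁ᵢ − p₂ᵢ| = 0.1139 + 0.0359 + 0.0855 + 0.1564 + 0.0173 + 0.1013 + 0.1284 + 0.0737 + 0.2670 = 0.9794
D = 1 − ½ × 0.9794 = 1 − 0.48970 = 0.51030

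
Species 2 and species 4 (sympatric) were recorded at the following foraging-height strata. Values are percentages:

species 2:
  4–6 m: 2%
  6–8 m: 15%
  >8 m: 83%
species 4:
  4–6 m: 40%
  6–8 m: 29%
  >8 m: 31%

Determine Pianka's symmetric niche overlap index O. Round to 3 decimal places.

Convert percentages to proportions (divide by 100).
Σ p₁ᵢp₂ᵢ = 0.0080 + 0.0435 + 0.2573 = 0.3088
Σp_1ᵢ² = 0.02² + 0.15² + 0.83² = 0.0004 + 0.0225 + 0.6889 = 0.7118
Σp_2ᵢ² = 0.40² + 0.29² + 0.31² = 0.1600 + 0.0841 + 0.0961 = 0.3402
O = 0.3088 / √(0.7118 × 0.3402) = 0.3088 / 0.492092 = 0.62752

0.628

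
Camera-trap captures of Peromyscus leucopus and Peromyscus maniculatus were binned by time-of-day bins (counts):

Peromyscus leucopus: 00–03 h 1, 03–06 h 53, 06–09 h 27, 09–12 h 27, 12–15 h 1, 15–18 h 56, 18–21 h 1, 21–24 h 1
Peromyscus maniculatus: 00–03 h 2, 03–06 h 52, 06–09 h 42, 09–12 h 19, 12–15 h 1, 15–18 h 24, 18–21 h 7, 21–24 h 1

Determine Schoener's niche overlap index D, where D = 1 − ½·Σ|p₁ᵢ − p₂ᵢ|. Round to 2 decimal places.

Proportions for Peromyscus leucopus (n=167): 1/167=0.0060, 53/167=0.3174, 27/167=0.1617, 27/167=0.1617, 1/167=0.0060, 56/167=0.3353, 1/167=0.0060, 1/167=0.0060
Proportions for Peromyscus maniculatus (n=148): 2/148=0.0135, 52/148=0.3514, 42/148=0.2838, 19/148=0.1284, 1/148=0.0068, 24/148=0.1622, 7/148=0.0473, 1/148=0.0068
Σ|p₁ᵢ − p₂ᵢ| = 0.0075 + 0.0340 + 0.1221 + 0.0333 + 0.0008 + 0.1731 + 0.0413 + 0.0008 = 0.4129
D = 1 − ½ × 0.4129 = 1 − 0.20645 = 0.79355

0.79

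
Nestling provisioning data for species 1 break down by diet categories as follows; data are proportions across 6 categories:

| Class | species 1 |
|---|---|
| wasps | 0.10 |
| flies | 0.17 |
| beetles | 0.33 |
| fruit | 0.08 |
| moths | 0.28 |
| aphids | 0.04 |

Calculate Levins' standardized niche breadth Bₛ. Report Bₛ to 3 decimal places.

0.654

Σpᵢ² = 0.10² + 0.17² + 0.33² + 0.08² + 0.28² + 0.04² = 0.0100 + 0.0289 + 0.1089 + 0.0064 + 0.0784 + 0.0016 = 0.2342
B = 1 / 0.2342 = 4.26985
Bₛ = (B − 1)/(n − 1) = (4.26985 − 1)/(6 − 1) = 3.26985/5 = 0.65397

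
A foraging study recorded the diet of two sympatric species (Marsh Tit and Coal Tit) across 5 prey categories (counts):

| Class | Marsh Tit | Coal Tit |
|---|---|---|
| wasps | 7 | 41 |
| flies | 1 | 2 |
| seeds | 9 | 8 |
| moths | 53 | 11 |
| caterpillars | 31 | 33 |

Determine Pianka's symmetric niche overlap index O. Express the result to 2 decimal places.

0.58

Proportions for Marsh Tit (n=101): 7/101=0.0693, 1/101=0.0099, 9/101=0.0891, 53/101=0.5248, 31/101=0.3069
Proportions for Coal Tit (n=95): 41/95=0.4316, 2/95=0.0211, 8/95=0.0842, 11/95=0.1158, 33/95=0.3474
Σ p₁ᵢp₂ᵢ = 0.029910 + 0.000209 + 0.007502 + 0.060772 + 0.106617 = 0.205010
Σp_1ᵢ² = 0.0693² + 0.0099² + 0.0891² + 0.5248² + 0.3069² = 0.004802 + 0.000098 + 0.007939 + 0.275415 + 0.094188 = 0.382442
Σp_2ᵢ² = 0.4316² + 0.0211² + 0.0842² + 0.1158² + 0.3474² = 0.186279 + 0.000445 + 0.007090 + 0.013410 + 0.120687 = 0.327911
O = 0.205010 / √(0.382442 × 0.327911) = 0.205010 / 0.3541284 = 0.5789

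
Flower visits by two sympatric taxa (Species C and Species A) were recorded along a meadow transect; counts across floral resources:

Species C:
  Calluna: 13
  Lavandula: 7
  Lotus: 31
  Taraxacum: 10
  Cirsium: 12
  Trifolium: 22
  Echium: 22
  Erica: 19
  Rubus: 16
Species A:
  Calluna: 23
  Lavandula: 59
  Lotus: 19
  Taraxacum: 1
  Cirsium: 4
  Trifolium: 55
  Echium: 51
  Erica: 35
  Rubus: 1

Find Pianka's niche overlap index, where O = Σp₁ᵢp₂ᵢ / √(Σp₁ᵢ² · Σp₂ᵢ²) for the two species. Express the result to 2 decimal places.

0.75

Proportions for Species C (n=152): 13/152=0.0855, 7/152=0.0461, 31/152=0.2039, 10/152=0.0658, 12/152=0.0789, 22/152=0.1447, 22/152=0.1447, 19/152=0.1250, 16/152=0.1053
Proportions for Species A (n=248): 23/248=0.0927, 59/248=0.2379, 19/248=0.0766, 1/248=0.0040, 4/248=0.0161, 55/248=0.2218, 51/248=0.2056, 35/248=0.1411, 1/248=0.0040
Σ p₁ᵢp₂ᵢ = 0.007926 + 0.010967 + 0.015619 + 0.000263 + 0.001270 + 0.032094 + 0.029750 + 0.017638 + 0.000421 = 0.115948
Σp_1ᵢ² = 0.0855² + 0.0461² + 0.2039² + 0.0658² + 0.0789² + 0.1447² + 0.1447² + 0.1250² + 0.1053² = 0.007310 + 0.002125 + 0.041575 + 0.004330 + 0.006225 + 0.020938 + 0.020938 + 0.015625 + 0.011088 = 0.130154
Σp_2ᵢ² = 0.0927² + 0.2379² + 0.0766² + 0.0040² + 0.0161² + 0.2218² + 0.2056² + 0.1411² + 0.0040² = 0.008593 + 0.056596 + 0.005868 + 0.000016 + 0.000259 + 0.049195 + 0.042271 + 0.019909 + 0.000016 = 0.182723
O = 0.115948 / √(0.130154 × 0.182723) = 0.115948 / 0.1542146 = 0.7519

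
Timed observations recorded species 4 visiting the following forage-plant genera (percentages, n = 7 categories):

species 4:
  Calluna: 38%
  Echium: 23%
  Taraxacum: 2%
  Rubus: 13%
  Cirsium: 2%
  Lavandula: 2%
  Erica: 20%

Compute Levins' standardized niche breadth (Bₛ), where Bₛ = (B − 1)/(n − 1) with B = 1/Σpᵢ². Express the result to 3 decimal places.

0.486

Convert percentages to proportions (divide by 100).
Σpᵢ² = 0.38² + 0.23² + 0.02² + 0.13² + 0.02² + 0.02² + 0.20² = 0.1444 + 0.0529 + 0.0004 + 0.0169 + 0.0004 + 0.0004 + 0.0400 = 0.2554
B = 1 / 0.2554 = 3.91543
Bₛ = (B − 1)/(n − 1) = (3.91543 − 1)/(7 − 1) = 2.91543/6 = 0.48591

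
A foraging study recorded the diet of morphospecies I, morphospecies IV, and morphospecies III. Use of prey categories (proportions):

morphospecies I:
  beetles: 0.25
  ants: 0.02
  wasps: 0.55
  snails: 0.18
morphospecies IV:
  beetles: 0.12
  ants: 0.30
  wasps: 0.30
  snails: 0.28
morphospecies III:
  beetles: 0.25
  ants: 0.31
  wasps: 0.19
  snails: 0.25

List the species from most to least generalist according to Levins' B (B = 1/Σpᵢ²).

morphospecies III > morphospecies IV > morphospecies I

Σp_Iᵢ² = 0.25² + 0.02² + 0.55² + 0.18² = 0.0625 + 0.0004 + 0.3025 + 0.0324 = 0.3978
B_I = 1 / 0.3978 = 2.5138
Σp_IVᵢ² = 0.12² + 0.30² + 0.30² + 0.28² = 0.0144 + 0.0900 + 0.0900 + 0.0784 = 0.2728
B_IV = 1 / 0.2728 = 3.6657
Σp_IIIᵢ² = 0.25² + 0.31² + 0.19² + 0.25² = 0.0625 + 0.0961 + 0.0361 + 0.0625 = 0.2572
B_III = 1 / 0.2572 = 3.8880
Ranking by B (broadest → narrowest): morphospecies III (3.89) > morphospecies IV (3.67) > morphospecies I (2.51)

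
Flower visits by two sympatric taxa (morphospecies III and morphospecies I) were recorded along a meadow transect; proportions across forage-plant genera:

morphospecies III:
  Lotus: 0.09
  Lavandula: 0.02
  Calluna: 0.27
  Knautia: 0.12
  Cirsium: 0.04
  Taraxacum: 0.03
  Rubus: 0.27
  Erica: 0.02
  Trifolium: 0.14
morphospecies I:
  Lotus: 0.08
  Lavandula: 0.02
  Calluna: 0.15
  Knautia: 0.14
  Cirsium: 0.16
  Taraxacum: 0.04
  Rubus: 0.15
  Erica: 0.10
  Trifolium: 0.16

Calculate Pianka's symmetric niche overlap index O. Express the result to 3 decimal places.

Σ p₁ᵢp₂ᵢ = 0.0072 + 0.0004 + 0.0405 + 0.0168 + 0.0064 + 0.0012 + 0.0405 + 0.0020 + 0.0224 = 0.1374
Σp_1ᵢ² = 0.09² + 0.02² + 0.27² + 0.12² + 0.04² + 0.03² + 0.27² + 0.02² + 0.14² = 0.0081 + 0.0004 + 0.0729 + 0.0144 + 0.0016 + 0.0009 + 0.0729 + 0.0004 + 0.0196 = 0.1912
Σp_2ᵢ² = 0.08² + 0.02² + 0.15² + 0.14² + 0.16² + 0.04² + 0.15² + 0.10² + 0.16² = 0.0064 + 0.0004 + 0.0225 + 0.0196 + 0.0256 + 0.0016 + 0.0225 + 0.0100 + 0.0256 = 0.1342
O = 0.1374 / √(0.1912 × 0.1342) = 0.1374 / 0.160184 = 0.85776

0.858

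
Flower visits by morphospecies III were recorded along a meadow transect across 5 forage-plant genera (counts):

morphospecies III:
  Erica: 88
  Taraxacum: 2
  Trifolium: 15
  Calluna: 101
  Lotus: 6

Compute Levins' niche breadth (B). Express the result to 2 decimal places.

Proportions for morphospecies III (n=212): 88/212=0.4151, 2/212=0.0094, 15/212=0.0708, 101/212=0.4764, 6/212=0.0283
Σpᵢ² = 0.4151² + 0.0094² + 0.0708² + 0.4764² + 0.0283² = 0.172308 + 0.000088 + 0.005013 + 0.226957 + 0.000801 = 0.405167
B = 1 / 0.405167 = 2.4681

2.47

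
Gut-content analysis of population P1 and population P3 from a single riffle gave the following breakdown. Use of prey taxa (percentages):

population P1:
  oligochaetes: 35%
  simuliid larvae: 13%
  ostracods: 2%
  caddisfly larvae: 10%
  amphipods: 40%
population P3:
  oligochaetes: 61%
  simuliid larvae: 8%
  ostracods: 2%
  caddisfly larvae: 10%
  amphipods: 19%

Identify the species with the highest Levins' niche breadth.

population P1

Convert percentages to proportions (divide by 100).
Σp_P1ᵢ² = 0.35² + 0.13² + 0.02² + 0.10² + 0.40² = 0.1225 + 0.0169 + 0.0004 + 0.0100 + 0.1600 = 0.3098
B_P1 = 1 / 0.3098 = 3.2279
Σp_P3ᵢ² = 0.61² + 0.08² + 0.02² + 0.10² + 0.19² = 0.3721 + 0.0064 + 0.0004 + 0.0100 + 0.0361 = 0.4250
B_P3 = 1 / 0.4250 = 2.3529
Highest B → broadest niche (most generalist): population P1 (B = 3.23).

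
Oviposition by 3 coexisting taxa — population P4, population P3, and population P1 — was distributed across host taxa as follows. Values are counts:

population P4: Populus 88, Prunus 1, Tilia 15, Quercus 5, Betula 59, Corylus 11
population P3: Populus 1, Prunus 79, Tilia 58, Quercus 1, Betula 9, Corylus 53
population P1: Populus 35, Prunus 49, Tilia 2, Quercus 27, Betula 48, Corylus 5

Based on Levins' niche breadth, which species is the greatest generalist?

Proportions for population P4 (n=179): 88/179=0.4916, 1/179=0.0056, 15/179=0.0838, 5/179=0.0279, 59/179=0.3296, 11/179=0.0615
Proportions for population P3 (n=201): 1/201=0.0050, 79/201=0.3930, 58/201=0.2886, 1/201=0.0050, 9/201=0.0448, 53/201=0.2637
Proportions for population P1 (n=166): 35/166=0.2108, 49/166=0.2952, 2/166=0.0120, 27/166=0.1627, 48/166=0.2892, 5/166=0.0301
Σp_P4ᵢ² = 0.4916² + 0.0056² + 0.0838² + 0.0279² + 0.3296² + 0.0615² = 0.241671 + 0.000031 + 0.007022 + 0.000778 + 0.108636 + 0.003782 = 0.361920
B_P4 = 1 / 0.361920 = 2.7630
Σp_P3ᵢ² = 0.0050² + 0.3930² + 0.2886² + 0.0050² + 0.0448² + 0.2637² = 0.000025 + 0.154449 + 0.083290 + 0.000025 + 0.002007 + 0.069538 = 0.309334
B_P3 = 1 / 0.309334 = 3.2328
Σp_P1ᵢ² = 0.2108² + 0.2952² + 0.0120² + 0.1627² + 0.2892² + 0.0301² = 0.044437 + 0.087143 + 0.000144 + 0.026471 + 0.083637 + 0.000906 = 0.242738
B_P1 = 1 / 0.242738 = 4.1197
Highest B → broadest niche (most generalist): population P1 (B = 4.12).

population P1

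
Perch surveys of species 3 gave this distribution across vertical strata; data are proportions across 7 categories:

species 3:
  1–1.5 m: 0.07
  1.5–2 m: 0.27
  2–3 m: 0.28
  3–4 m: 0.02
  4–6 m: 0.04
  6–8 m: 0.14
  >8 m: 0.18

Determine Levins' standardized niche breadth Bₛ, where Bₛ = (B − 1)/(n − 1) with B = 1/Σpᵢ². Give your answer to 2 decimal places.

0.63

Σpᵢ² = 0.07² + 0.27² + 0.28² + 0.02² + 0.04² + 0.14² + 0.18² = 0.0049 + 0.0729 + 0.0784 + 0.0004 + 0.0016 + 0.0196 + 0.0324 = 0.2102
B = 1 / 0.2102 = 4.7574
Bₛ = (B − 1)/(n − 1) = (4.7574 − 1)/(7 − 1) = 3.7574/6 = 0.6262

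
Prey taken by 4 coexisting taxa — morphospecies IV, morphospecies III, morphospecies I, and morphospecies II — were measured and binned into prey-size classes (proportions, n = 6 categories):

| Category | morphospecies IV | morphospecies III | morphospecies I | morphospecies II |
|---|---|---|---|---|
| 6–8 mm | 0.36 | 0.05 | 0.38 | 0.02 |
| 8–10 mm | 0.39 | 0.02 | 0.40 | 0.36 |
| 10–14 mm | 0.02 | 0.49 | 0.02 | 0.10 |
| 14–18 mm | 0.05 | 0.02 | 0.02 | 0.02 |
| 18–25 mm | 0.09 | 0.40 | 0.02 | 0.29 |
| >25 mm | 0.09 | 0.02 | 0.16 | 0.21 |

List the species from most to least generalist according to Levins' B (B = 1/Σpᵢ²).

Σp_IVᵢ² = 0.36² + 0.39² + 0.02² + 0.05² + 0.09² + 0.09² = 0.1296 + 0.1521 + 0.0004 + 0.0025 + 0.0081 + 0.0081 = 0.3008
B_IV = 1 / 0.3008 = 3.3245
Σp_IIIᵢ² = 0.05² + 0.02² + 0.49² + 0.02² + 0.40² + 0.02² = 0.0025 + 0.0004 + 0.2401 + 0.0004 + 0.1600 + 0.0004 = 0.4038
B_III = 1 / 0.4038 = 2.4765
Σp_Iᵢ² = 0.38² + 0.40² + 0.02² + 0.02² + 0.02² + 0.16² = 0.1444 + 0.1600 + 0.0004 + 0.0004 + 0.0004 + 0.0256 = 0.3312
B_I = 1 / 0.3312 = 3.0193
Σp_IIᵢ² = 0.02² + 0.36² + 0.10² + 0.02² + 0.29² + 0.21² = 0.0004 + 0.1296 + 0.0100 + 0.0004 + 0.0841 + 0.0441 = 0.2686
B_II = 1 / 0.2686 = 3.7230
Ranking by B (broadest → narrowest): morphospecies II (3.72) > morphospecies IV (3.32) > morphospecies I (3.02) > morphospecies III (2.48)

morphospecies II > morphospecies IV > morphospecies I > morphospecies III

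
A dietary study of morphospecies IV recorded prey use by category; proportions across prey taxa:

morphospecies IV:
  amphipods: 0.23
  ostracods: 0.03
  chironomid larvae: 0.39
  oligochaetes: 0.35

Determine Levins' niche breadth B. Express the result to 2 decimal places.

Σpᵢ² = 0.23² + 0.03² + 0.39² + 0.35² = 0.0529 + 0.0009 + 0.1521 + 0.1225 = 0.3284
B = 1 / 0.3284 = 3.0451

3.05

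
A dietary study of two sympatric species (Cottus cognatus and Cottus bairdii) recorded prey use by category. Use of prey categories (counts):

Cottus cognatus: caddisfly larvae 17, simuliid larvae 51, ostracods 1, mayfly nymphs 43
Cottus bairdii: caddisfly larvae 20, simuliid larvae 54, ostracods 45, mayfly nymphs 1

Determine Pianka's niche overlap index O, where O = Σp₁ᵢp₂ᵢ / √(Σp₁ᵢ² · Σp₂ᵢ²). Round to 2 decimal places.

Proportions for Cottus cognatus (n=112): 17/112=0.1518, 51/112=0.4554, 1/112=0.0089, 43/112=0.3839
Proportions for Cottus bairdii (n=120): 20/120=0.1667, 54/120=0.4500, 45/120=0.3750, 1/120=0.0083
Σ p₁ᵢp₂ᵢ = 0.025305 + 0.204930 + 0.003338 + 0.003186 = 0.236759
Σp_1ᵢ² = 0.1518² + 0.4554² + 0.0089² + 0.3839² = 0.023043 + 0.207389 + 0.000079 + 0.147379 = 0.377890
Σp_2ᵢ² = 0.1667² + 0.4500² + 0.3750² + 0.0083² = 0.027789 + 0.202500 + 0.140625 + 0.000069 = 0.370983
O = 0.236759 / √(0.377890 × 0.370983) = 0.236759 / 0.3744206 = 0.6323

0.63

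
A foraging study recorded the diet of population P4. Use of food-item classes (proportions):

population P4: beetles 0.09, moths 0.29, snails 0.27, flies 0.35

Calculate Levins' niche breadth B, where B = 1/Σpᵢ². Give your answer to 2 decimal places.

3.48

Σpᵢ² = 0.09² + 0.29² + 0.27² + 0.35² = 0.0081 + 0.0841 + 0.0729 + 0.1225 = 0.2876
B = 1 / 0.2876 = 3.4771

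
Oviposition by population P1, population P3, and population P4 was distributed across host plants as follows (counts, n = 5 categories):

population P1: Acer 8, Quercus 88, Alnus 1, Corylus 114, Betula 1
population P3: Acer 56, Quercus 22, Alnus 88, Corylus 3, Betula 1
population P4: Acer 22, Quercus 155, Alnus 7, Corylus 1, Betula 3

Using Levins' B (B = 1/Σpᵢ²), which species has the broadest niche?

Proportions for population P1 (n=212): 8/212=0.0377, 88/212=0.4151, 1/212=0.0047, 114/212=0.5377, 1/212=0.0047
Proportions for population P3 (n=170): 56/170=0.3294, 22/170=0.1294, 88/170=0.5176, 3/170=0.0176, 1/170=0.0059
Proportions for population P4 (n=188): 22/188=0.1170, 155/188=0.8245, 7/188=0.0372, 1/188=0.0053, 3/188=0.0160
Σp_P1ᵢ² = 0.0377² + 0.4151² + 0.0047² + 0.5377² + 0.0047² = 0.001421 + 0.172308 + 0.000022 + 0.289121 + 0.000022 = 0.462894
B_P1 = 1 / 0.462894 = 2.1603
Σp_P3ᵢ² = 0.3294² + 0.1294² + 0.5176² + 0.0176² + 0.0059² = 0.108504 + 0.016744 + 0.267910 + 0.000310 + 0.000035 = 0.393503
B_P3 = 1 / 0.393503 = 2.5413
Σp_P4ᵢ² = 0.1170² + 0.8245² + 0.0372² + 0.0053² + 0.0160² = 0.013689 + 0.679800 + 0.001384 + 0.000028 + 0.000256 = 0.695157
B_P4 = 1 / 0.695157 = 1.4385
Highest B → broadest niche (most generalist): population P3 (B = 2.54).

population P3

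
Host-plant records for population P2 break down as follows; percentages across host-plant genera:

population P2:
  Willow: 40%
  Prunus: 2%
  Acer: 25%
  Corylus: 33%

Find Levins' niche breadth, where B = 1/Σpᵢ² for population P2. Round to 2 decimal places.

Convert percentages to proportions (divide by 100).
Σpᵢ² = 0.40² + 0.02² + 0.25² + 0.33² = 0.1600 + 0.0004 + 0.0625 + 0.1089 = 0.3318
B = 1 / 0.3318 = 3.0139

3.01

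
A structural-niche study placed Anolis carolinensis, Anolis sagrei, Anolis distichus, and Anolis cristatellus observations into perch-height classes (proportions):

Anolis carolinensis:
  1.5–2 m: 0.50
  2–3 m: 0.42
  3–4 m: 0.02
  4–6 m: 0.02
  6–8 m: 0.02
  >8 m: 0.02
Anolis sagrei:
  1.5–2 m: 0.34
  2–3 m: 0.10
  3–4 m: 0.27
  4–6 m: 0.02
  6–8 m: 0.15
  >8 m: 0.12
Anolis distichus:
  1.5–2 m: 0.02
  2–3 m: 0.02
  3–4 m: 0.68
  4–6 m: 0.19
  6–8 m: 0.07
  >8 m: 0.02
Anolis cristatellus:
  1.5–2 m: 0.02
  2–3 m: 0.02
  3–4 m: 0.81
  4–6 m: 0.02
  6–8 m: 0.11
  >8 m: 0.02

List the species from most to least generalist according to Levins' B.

Anolis sagrei > Anolis carolinensis > Anolis distichus > Anolis cristatellus

Σp_caroᵢ² = 0.50² + 0.42² + 0.02² + 0.02² + 0.02² + 0.02² = 0.2500 + 0.1764 + 0.0004 + 0.0004 + 0.0004 + 0.0004 = 0.4280
B_caro = 1 / 0.4280 = 2.3364
Σp_sagrᵢ² = 0.34² + 0.10² + 0.27² + 0.02² + 0.15² + 0.12² = 0.1156 + 0.0100 + 0.0729 + 0.0004 + 0.0225 + 0.0144 = 0.2358
B_sagr = 1 / 0.2358 = 4.2409
Σp_distᵢ² = 0.02² + 0.02² + 0.68² + 0.19² + 0.07² + 0.02² = 0.0004 + 0.0004 + 0.4624 + 0.0361 + 0.0049 + 0.0004 = 0.5046
B_dist = 1 / 0.5046 = 1.9818
Σp_crisᵢ² = 0.02² + 0.02² + 0.81² + 0.02² + 0.11² + 0.02² = 0.0004 + 0.0004 + 0.6561 + 0.0004 + 0.0121 + 0.0004 = 0.6698
B_cris = 1 / 0.6698 = 1.4930
Ranking by B (broadest → narrowest): Anolis sagrei (4.24) > Anolis carolinensis (2.34) > Anolis distichus (1.98) > Anolis cristatellus (1.49)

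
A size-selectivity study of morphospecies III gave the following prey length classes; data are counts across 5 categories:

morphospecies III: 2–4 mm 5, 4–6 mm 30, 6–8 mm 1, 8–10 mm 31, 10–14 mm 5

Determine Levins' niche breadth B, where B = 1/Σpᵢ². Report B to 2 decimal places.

2.71

Proportions for morphospecies III (n=72): 5/72=0.0694, 30/72=0.4167, 1/72=0.0139, 31/72=0.4306, 5/72=0.0694
Σpᵢ² = 0.0694² + 0.4167² + 0.0139² + 0.4306² + 0.0694² = 0.004816 + 0.173639 + 0.000193 + 0.185416 + 0.004816 = 0.368880
B = 1 / 0.368880 = 2.7109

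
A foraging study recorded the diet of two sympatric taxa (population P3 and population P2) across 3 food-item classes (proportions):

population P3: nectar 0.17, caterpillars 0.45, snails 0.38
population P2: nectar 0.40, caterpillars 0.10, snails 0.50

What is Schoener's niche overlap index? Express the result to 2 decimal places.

Σ|p₁ᵢ − p₂ᵢ| = 0.23 + 0.35 + 0.12 = 0.70
D = 1 − ½ × 0.70 = 1 − 0.350 = 0.6500

0.65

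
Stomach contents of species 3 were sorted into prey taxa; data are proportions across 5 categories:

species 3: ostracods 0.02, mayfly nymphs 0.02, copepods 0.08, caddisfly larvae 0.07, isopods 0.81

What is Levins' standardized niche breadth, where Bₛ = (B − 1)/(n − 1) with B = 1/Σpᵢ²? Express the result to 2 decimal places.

0.12

Σpᵢ² = 0.02² + 0.02² + 0.08² + 0.07² + 0.81² = 0.0004 + 0.0004 + 0.0064 + 0.0049 + 0.6561 = 0.6682
B = 1 / 0.6682 = 1.4966
Bₛ = (B − 1)/(n − 1) = (1.4966 − 1)/(5 − 1) = 0.4966/4 = 0.1242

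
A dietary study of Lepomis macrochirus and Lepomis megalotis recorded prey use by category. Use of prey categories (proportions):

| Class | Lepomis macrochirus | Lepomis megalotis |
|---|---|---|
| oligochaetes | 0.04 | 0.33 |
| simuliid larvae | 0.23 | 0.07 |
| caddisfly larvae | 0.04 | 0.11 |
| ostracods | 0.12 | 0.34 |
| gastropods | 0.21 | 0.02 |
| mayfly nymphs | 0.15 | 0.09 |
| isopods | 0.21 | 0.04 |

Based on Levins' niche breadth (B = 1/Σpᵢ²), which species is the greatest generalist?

Lepomis macrochirus

Σp_macrᵢ² = 0.04² + 0.23² + 0.04² + 0.12² + 0.21² + 0.15² + 0.21² = 0.0016 + 0.0529 + 0.0016 + 0.0144 + 0.0441 + 0.0225 + 0.0441 = 0.1812
B_macr = 1 / 0.1812 = 5.5188
Σp_megaᵢ² = 0.33² + 0.07² + 0.11² + 0.34² + 0.02² + 0.09² + 0.04² = 0.1089 + 0.0049 + 0.0121 + 0.1156 + 0.0004 + 0.0081 + 0.0016 = 0.2516
B_mega = 1 / 0.2516 = 3.9746
Highest B → broadest niche (most generalist): Lepomis macrochirus (B = 5.52).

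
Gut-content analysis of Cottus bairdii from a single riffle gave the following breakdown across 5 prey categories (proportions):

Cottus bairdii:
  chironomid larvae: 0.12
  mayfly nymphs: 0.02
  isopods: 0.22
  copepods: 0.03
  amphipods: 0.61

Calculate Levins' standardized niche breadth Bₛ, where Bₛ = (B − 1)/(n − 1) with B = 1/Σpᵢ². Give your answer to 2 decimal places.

0.32

Σpᵢ² = 0.12² + 0.02² + 0.22² + 0.03² + 0.61² = 0.0144 + 0.0004 + 0.0484 + 0.0009 + 0.3721 = 0.4362
B = 1 / 0.4362 = 2.2925
Bₛ = (B − 1)/(n − 1) = (2.2925 − 1)/(5 − 1) = 1.2925/4 = 0.3231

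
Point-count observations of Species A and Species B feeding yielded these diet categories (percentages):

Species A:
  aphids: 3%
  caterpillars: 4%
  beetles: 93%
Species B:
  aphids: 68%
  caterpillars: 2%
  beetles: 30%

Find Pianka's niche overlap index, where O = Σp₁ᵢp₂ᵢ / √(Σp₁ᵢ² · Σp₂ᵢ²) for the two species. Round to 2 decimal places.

0.43

Convert percentages to proportions (divide by 100).
Σ p₁ᵢp₂ᵢ = 0.0204 + 0.0008 + 0.2790 = 0.3002
Σp_1ᵢ² = 0.03² + 0.04² + 0.93² = 0.0009 + 0.0016 + 0.8649 = 0.8674
Σp_2ᵢ² = 0.68² + 0.02² + 0.30² = 0.4624 + 0.0004 + 0.0900 = 0.5528
O = 0.3002 / √(0.8674 × 0.5528) = 0.3002 / 0.69246 = 0.4335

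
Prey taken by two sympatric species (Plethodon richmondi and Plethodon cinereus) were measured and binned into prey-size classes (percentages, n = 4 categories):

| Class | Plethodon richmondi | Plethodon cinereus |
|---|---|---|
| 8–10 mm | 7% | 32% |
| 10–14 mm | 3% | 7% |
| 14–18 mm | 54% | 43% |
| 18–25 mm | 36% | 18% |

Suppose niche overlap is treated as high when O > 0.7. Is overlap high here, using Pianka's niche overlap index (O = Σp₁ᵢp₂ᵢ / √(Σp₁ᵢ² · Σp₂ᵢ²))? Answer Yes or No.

Convert percentages to proportions (divide by 100).
Σ p₁ᵢp₂ᵢ = 0.0224 + 0.0021 + 0.2322 + 0.0648 = 0.3215
Σp_1ᵢ² = 0.07² + 0.03² + 0.54² + 0.36² = 0.0049 + 0.0009 + 0.2916 + 0.1296 = 0.4270
Σp_2ᵢ² = 0.32² + 0.07² + 0.43² + 0.18² = 0.1024 + 0.0049 + 0.1849 + 0.0324 = 0.3246
O = 0.3215 / √(0.4270 × 0.3246) = 0.3215 / 0.37230 = 0.8636
O = 0.8636 > 0.7 → Yes.

Yes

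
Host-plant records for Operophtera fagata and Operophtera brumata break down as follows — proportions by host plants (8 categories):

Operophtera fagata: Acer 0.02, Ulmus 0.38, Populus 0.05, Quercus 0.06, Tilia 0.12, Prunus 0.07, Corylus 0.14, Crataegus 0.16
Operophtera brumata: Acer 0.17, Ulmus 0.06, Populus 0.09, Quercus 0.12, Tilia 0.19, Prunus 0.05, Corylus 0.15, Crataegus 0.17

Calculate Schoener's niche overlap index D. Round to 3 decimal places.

Σ|p₁ᵢ − p₂ᵢ| = 0.15 + 0.32 + 0.04 + 0.06 + 0.07 + 0.02 + 0.01 + 0.01 = 0.68
D = 1 − ½ × 0.68 = 1 − 0.340 = 0.66000

0.660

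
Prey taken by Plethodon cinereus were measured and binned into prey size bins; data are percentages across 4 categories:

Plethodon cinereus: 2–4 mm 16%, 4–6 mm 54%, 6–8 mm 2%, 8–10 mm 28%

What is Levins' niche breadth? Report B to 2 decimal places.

Convert percentages to proportions (divide by 100).
Σpᵢ² = 0.16² + 0.54² + 0.02² + 0.28² = 0.0256 + 0.2916 + 0.0004 + 0.0784 = 0.3960
B = 1 / 0.3960 = 2.5253

2.53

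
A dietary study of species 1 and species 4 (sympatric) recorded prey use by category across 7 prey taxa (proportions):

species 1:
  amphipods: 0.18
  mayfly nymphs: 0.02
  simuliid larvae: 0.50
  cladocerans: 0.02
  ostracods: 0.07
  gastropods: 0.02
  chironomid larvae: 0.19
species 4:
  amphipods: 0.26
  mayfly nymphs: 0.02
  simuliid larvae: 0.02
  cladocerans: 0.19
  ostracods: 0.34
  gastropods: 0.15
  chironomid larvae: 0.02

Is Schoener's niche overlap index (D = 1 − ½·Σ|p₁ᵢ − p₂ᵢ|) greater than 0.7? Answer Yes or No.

Σ|p₁ᵢ − p₂ᵢ| = 0.08 + 0.00 + 0.48 + 0.17 + 0.27 + 0.13 + 0.17 = 1.30
D = 1 − ½ × 1.30 = 1 − 0.650 = 0.3500
D = 0.3500 < 0.7 → No.

No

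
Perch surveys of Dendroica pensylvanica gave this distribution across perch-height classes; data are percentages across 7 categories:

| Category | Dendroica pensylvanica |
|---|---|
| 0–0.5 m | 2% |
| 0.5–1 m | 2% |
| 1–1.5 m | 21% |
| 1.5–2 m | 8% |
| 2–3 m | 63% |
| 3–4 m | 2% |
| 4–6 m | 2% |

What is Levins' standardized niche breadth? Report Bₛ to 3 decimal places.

Convert percentages to proportions (divide by 100).
Σpᵢ² = 0.02² + 0.02² + 0.21² + 0.08² + 0.63² + 0.02² + 0.02² = 0.0004 + 0.0004 + 0.0441 + 0.0064 + 0.3969 + 0.0004 + 0.0004 = 0.4490
B = 1 / 0.4490 = 2.22717
Bₛ = (B − 1)/(n − 1) = (2.22717 − 1)/(7 − 1) = 1.22717/6 = 0.20453

0.205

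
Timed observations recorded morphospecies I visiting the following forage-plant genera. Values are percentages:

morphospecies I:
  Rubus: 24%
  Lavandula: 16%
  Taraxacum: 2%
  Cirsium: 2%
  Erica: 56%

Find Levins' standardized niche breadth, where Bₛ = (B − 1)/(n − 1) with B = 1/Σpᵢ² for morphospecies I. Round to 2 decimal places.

Convert percentages to proportions (divide by 100).
Σpᵢ² = 0.24² + 0.16² + 0.02² + 0.02² + 0.56² = 0.0576 + 0.0256 + 0.0004 + 0.0004 + 0.3136 = 0.3976
B = 1 / 0.3976 = 2.5151
Bₛ = (B − 1)/(n − 1) = (2.5151 − 1)/(5 − 1) = 1.5151/4 = 0.3788

0.38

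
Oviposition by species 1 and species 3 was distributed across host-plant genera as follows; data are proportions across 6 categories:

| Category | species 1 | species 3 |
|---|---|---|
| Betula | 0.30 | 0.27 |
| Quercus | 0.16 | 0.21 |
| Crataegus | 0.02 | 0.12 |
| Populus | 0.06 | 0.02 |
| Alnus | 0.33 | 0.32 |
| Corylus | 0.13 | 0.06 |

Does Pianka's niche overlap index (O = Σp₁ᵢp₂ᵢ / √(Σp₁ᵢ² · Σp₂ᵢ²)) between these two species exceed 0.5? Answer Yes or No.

Yes

Σ p₁ᵢp₂ᵢ = 0.0810 + 0.0336 + 0.0024 + 0.0012 + 0.1056 + 0.0078 = 0.2316
Σp_1ᵢ² = 0.30² + 0.16² + 0.02² + 0.06² + 0.33² + 0.13² = 0.0900 + 0.0256 + 0.0004 + 0.0036 + 0.1089 + 0.0169 = 0.2454
Σp_2ᵢ² = 0.27² + 0.21² + 0.12² + 0.02² + 0.32² + 0.06² = 0.0729 + 0.0441 + 0.0144 + 0.0004 + 0.1024 + 0.0036 = 0.2378
O = 0.2316 / √(0.2454 × 0.2378) = 0.2316 / 0.24157 = 0.9587
O = 0.9587 > 0.5 → Yes.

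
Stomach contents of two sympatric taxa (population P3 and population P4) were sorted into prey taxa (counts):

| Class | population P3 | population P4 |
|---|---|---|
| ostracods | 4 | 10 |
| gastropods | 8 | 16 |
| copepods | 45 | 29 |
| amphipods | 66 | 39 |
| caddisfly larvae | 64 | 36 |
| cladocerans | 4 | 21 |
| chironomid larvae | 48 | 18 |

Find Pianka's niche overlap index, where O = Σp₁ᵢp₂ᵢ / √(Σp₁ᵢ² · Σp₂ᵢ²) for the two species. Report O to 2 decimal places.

Proportions for population P3 (n=239): 4/239=0.0167, 8/239=0.0335, 45/239=0.1883, 66/239=0.2762, 64/239=0.2678, 4/239=0.0167, 48/239=0.2008
Proportions for population P4 (n=169): 10/169=0.0592, 16/169=0.0947, 29/169=0.1716, 39/169=0.2308, 36/169=0.2130, 21/169=0.1243, 18/169=0.1065
Σ p₁ᵢp₂ᵢ = 0.000989 + 0.003172 + 0.032312 + 0.063747 + 0.057041 + 0.002076 + 0.021385 = 0.180722
Σp_1ᵢ² = 0.0167² + 0.0335² + 0.1883² + 0.2762² + 0.2678² + 0.0167² + 0.2008² = 0.000279 + 0.001122 + 0.035457 + 0.076286 + 0.071717 + 0.000279 + 0.040321 = 0.225461
Σp_2ᵢ² = 0.0592² + 0.0947² + 0.1716² + 0.2308² + 0.2130² + 0.1243² + 0.1065² = 0.003505 + 0.008968 + 0.029447 + 0.053269 + 0.045369 + 0.015450 + 0.011342 = 0.167350
O = 0.180722 / √(0.225461 × 0.167350) = 0.180722 / 0.1942444 = 0.9304

0.93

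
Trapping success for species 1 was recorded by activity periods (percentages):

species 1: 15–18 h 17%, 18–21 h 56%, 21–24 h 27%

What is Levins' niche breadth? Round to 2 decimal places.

Convert percentages to proportions (divide by 100).
Σpᵢ² = 0.17² + 0.56² + 0.27² = 0.0289 + 0.3136 + 0.0729 = 0.4154
B = 1 / 0.4154 = 2.4073

2.41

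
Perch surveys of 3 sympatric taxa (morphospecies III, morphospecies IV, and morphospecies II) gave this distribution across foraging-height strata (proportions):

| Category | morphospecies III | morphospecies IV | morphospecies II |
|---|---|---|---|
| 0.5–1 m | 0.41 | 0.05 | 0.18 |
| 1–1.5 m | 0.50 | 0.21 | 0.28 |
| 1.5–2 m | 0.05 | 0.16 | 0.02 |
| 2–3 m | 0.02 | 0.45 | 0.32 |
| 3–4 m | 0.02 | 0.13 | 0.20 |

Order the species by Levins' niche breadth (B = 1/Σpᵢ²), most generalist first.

Σp_IIIᵢ² = 0.41² + 0.50² + 0.05² + 0.02² + 0.02² = 0.1681 + 0.2500 + 0.0025 + 0.0004 + 0.0004 = 0.4214
B_III = 1 / 0.4214 = 2.3730
Σp_IVᵢ² = 0.05² + 0.21² + 0.16² + 0.45² + 0.13² = 0.0025 + 0.0441 + 0.0256 + 0.2025 + 0.0169 = 0.2916
B_IV = 1 / 0.2916 = 3.4294
Σp_IIᵢ² = 0.18² + 0.28² + 0.02² + 0.32² + 0.20² = 0.0324 + 0.0784 + 0.0004 + 0.1024 + 0.0400 = 0.2536
B_II = 1 / 0.2536 = 3.9432
Ranking by B (broadest → narrowest): morphospecies II (3.94) > morphospecies IV (3.43) > morphospecies III (2.37)

morphospecies II > morphospecies IV > morphospecies III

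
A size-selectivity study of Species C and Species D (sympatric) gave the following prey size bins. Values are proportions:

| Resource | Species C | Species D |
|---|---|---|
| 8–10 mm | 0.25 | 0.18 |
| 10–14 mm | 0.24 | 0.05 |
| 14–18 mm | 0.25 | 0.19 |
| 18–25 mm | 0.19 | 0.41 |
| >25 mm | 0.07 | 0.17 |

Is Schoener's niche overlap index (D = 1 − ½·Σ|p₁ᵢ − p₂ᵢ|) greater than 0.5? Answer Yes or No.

Yes

Σ|p₁ᵢ − p₂ᵢ| = 0.07 + 0.19 + 0.06 + 0.22 + 0.10 = 0.64
D = 1 − ½ × 0.64 = 1 − 0.320 = 0.6800
D = 0.6800 > 0.5 → Yes.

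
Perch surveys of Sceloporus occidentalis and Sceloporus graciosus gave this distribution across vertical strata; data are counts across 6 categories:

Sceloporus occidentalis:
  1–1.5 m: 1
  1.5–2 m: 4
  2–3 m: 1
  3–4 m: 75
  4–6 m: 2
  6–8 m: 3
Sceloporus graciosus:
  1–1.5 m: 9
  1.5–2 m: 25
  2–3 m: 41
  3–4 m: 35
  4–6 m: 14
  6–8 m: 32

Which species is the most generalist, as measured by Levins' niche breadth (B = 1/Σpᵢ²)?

Sceloporus graciosus

Proportions for Sceloporus occidentalis (n=86): 1/86=0.0116, 4/86=0.0465, 1/86=0.0116, 75/86=0.8721, 2/86=0.0233, 3/86=0.0349
Proportions for Sceloporus graciosus (n=156): 9/156=0.0577, 25/156=0.1603, 41/156=0.2628, 35/156=0.2244, 14/156=0.0897, 32/156=0.2051
Σp_occiᵢ² = 0.0116² + 0.0465² + 0.0116² + 0.8721² + 0.0233² + 0.0349² = 0.000135 + 0.002162 + 0.000135 + 0.760558 + 0.000543 + 0.001218 = 0.764751
B_occi = 1 / 0.764751 = 1.3076
Σp_gracᵢ² = 0.0577² + 0.1603² + 0.2628² + 0.2244² + 0.0897² + 0.2051² = 0.003329 + 0.025696 + 0.069064 + 0.050355 + 0.008046 + 0.042066 = 0.198556
B_grac = 1 / 0.198556 = 5.0364
Highest B → broadest niche (most generalist): Sceloporus graciosus (B = 5.04).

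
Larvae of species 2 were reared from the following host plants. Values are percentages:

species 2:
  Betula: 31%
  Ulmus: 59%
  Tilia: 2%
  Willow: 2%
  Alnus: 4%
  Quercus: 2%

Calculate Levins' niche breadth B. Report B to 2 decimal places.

2.24

Convert percentages to proportions (divide by 100).
Σpᵢ² = 0.31² + 0.59² + 0.02² + 0.02² + 0.04² + 0.02² = 0.0961 + 0.3481 + 0.0004 + 0.0004 + 0.0016 + 0.0004 = 0.4470
B = 1 / 0.4470 = 2.2371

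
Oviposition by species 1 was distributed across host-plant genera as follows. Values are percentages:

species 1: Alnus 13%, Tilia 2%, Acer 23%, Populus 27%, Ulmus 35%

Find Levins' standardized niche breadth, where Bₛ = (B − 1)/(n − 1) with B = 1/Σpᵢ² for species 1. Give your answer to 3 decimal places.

Convert percentages to proportions (divide by 100).
Σpᵢ² = 0.13² + 0.02² + 0.23² + 0.27² + 0.35² = 0.0169 + 0.0004 + 0.0529 + 0.0729 + 0.1225 = 0.2656
B = 1 / 0.2656 = 3.76506
Bₛ = (B − 1)/(n − 1) = (3.76506 − 1)/(5 − 1) = 2.76506/4 = 0.69127

0.691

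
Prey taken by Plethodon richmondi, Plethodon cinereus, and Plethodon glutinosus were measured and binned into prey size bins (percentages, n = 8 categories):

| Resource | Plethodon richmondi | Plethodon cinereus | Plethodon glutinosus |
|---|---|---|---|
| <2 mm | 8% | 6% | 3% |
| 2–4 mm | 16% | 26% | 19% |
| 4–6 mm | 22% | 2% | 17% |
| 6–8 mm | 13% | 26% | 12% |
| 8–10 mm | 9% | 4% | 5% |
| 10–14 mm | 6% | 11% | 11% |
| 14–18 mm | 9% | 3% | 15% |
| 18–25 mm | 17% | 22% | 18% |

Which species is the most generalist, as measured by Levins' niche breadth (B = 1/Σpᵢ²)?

Convert percentages to proportions (divide by 100).
Σp_richᵢ² = 0.08² + 0.16² + 0.22² + 0.13² + 0.09² + 0.06² + 0.09² + 0.17² = 0.0064 + 0.0256 + 0.0484 + 0.0169 + 0.0081 + 0.0036 + 0.0081 + 0.0289 = 0.1460
B_rich = 1 / 0.1460 = 6.8493
Σp_cineᵢ² = 0.06² + 0.26² + 0.02² + 0.26² + 0.04² + 0.11² + 0.03² + 0.22² = 0.0036 + 0.0676 + 0.0004 + 0.0676 + 0.0016 + 0.0121 + 0.0009 + 0.0484 = 0.2022
B_cine = 1 / 0.2022 = 4.9456
Σp_glutᵢ² = 0.03² + 0.19² + 0.17² + 0.12² + 0.05² + 0.11² + 0.15² + 0.18² = 0.0009 + 0.0361 + 0.0289 + 0.0144 + 0.0025 + 0.0121 + 0.0225 + 0.0324 = 0.1498
B_glut = 1 / 0.1498 = 6.6756
Highest B → broadest niche (most generalist): Plethodon richmondi (B = 6.85).

Plethodon richmondi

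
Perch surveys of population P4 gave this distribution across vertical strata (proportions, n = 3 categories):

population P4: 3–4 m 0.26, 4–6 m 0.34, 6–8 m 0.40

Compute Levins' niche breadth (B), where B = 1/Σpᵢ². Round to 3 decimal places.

Σpᵢ² = 0.26² + 0.34² + 0.40² = 0.0676 + 0.1156 + 0.1600 = 0.3432
B = 1 / 0.3432 = 2.91375

2.914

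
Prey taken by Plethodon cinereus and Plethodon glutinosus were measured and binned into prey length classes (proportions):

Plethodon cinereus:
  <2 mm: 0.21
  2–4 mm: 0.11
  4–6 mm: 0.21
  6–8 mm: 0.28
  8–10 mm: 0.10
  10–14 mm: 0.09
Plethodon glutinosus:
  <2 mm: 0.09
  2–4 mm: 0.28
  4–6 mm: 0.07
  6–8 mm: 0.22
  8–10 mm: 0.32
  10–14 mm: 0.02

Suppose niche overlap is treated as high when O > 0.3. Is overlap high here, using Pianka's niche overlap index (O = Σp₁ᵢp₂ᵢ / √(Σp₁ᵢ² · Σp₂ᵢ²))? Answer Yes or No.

Σ p₁ᵢp₂ᵢ = 0.0189 + 0.0308 + 0.0147 + 0.0616 + 0.0320 + 0.0018 = 0.1598
Σp_1ᵢ² = 0.21² + 0.11² + 0.21² + 0.28² + 0.10² + 0.09² = 0.0441 + 0.0121 + 0.0441 + 0.0784 + 0.0100 + 0.0081 = 0.1968
Σp_2ᵢ² = 0.09² + 0.28² + 0.07² + 0.22² + 0.32² + 0.02² = 0.0081 + 0.0784 + 0.0049 + 0.0484 + 0.1024 + 0.0004 = 0.2426
O = 0.1598 / √(0.1968 × 0.2426) = 0.1598 / 0.21850 = 0.7314
O = 0.7314 > 0.3 → Yes.

Yes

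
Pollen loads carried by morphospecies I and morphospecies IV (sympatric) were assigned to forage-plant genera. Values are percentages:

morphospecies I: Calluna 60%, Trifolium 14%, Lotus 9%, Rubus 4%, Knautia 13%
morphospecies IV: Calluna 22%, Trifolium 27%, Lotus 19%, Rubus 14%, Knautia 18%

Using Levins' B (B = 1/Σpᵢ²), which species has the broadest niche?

morphospecies IV

Convert percentages to proportions (divide by 100).
Σp_Iᵢ² = 0.60² + 0.14² + 0.09² + 0.04² + 0.13² = 0.3600 + 0.0196 + 0.0081 + 0.0016 + 0.0169 = 0.4062
B_I = 1 / 0.4062 = 2.4618
Σp_IVᵢ² = 0.22² + 0.27² + 0.19² + 0.14² + 0.18² = 0.0484 + 0.0729 + 0.0361 + 0.0196 + 0.0324 = 0.2094
B_IV = 1 / 0.2094 = 4.7755
Highest B → broadest niche (most generalist): morphospecies IV (B = 4.78).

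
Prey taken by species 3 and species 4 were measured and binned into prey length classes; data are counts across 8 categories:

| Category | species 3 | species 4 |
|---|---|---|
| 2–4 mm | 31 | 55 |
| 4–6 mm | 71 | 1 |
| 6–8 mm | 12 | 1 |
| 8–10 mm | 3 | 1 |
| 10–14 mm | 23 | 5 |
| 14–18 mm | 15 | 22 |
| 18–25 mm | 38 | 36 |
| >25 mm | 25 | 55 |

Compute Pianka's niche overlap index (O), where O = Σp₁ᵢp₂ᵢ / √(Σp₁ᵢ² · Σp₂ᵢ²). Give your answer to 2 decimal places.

Proportions for species 3 (n=218): 31/218=0.1422, 71/218=0.3257, 12/218=0.0550, 3/218=0.0138, 23/218=0.1055, 15/218=0.0688, 38/218=0.1743, 25/218=0.1147
Proportions for species 4 (n=176): 55/176=0.3125, 1/176=0.0057, 1/176=0.0057, 1/176=0.0057, 5/176=0.0284, 22/176=0.1250, 36/176=0.2045, 55/176=0.3125
Σ p₁ᵢp₂ᵢ = 0.044438 + 0.001856 + 0.000314 + 0.000079 + 0.002996 + 0.008600 + 0.035644 + 0.035844 = 0.129771
Σp_1ᵢ² = 0.1422² + 0.3257² + 0.0550² + 0.0138² + 0.1055² + 0.0688² + 0.1743² + 0.1147² = 0.020221 + 0.106080 + 0.003025 + 0.000190 + 0.011130 + 0.004733 + 0.030380 + 0.013156 = 0.188915
Σp_2ᵢ² = 0.3125² + 0.0057² + 0.0057² + 0.0057² + 0.0284² + 0.1250² + 0.2045² + 0.3125² = 0.097656 + 0.000032 + 0.000032 + 0.000032 + 0.000807 + 0.015625 + 0.041820 + 0.097656 = 0.253660
O = 0.129771 / √(0.188915 × 0.253660) = 0.129771 / 0.2189068 = 0.5928

0.59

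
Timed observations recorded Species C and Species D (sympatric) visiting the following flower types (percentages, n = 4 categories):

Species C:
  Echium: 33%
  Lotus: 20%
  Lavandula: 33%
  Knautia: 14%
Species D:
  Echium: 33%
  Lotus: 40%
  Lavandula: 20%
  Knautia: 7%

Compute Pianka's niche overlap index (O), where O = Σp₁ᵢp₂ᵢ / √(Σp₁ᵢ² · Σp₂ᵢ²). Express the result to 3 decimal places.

0.897

Convert percentages to proportions (divide by 100).
Σ p₁ᵢp₂ᵢ = 0.1089 + 0.0800 + 0.0660 + 0.0098 = 0.2647
Σp_1ᵢ² = 0.33² + 0.20² + 0.33² + 0.14² = 0.1089 + 0.0400 + 0.1089 + 0.0196 = 0.2774
Σp_2ᵢ² = 0.33² + 0.40² + 0.20² + 0.07² = 0.1089 + 0.1600 + 0.0400 + 0.0049 = 0.3138
O = 0.2647 / √(0.2774 × 0.3138) = 0.2647 / 0.295039 = 0.89717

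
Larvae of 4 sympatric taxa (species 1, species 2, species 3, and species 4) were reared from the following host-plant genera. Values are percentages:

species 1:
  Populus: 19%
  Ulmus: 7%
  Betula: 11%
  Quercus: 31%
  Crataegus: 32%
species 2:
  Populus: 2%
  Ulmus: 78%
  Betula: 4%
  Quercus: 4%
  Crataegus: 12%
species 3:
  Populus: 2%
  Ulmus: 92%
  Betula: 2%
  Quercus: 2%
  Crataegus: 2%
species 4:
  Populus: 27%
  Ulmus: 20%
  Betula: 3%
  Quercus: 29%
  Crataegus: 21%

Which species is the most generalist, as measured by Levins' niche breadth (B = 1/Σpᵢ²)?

species 4

Convert percentages to proportions (divide by 100).
Σp_1ᵢ² = 0.19² + 0.07² + 0.11² + 0.31² + 0.32² = 0.0361 + 0.0049 + 0.0121 + 0.0961 + 0.1024 = 0.2516
B_1 = 1 / 0.2516 = 3.9746
Σp_2ᵢ² = 0.02² + 0.78² + 0.04² + 0.04² + 0.12² = 0.0004 + 0.6084 + 0.0016 + 0.0016 + 0.0144 = 0.6264
B_2 = 1 / 0.6264 = 1.5964
Σp_3ᵢ² = 0.02² + 0.92² + 0.02² + 0.02² + 0.02² = 0.0004 + 0.8464 + 0.0004 + 0.0004 + 0.0004 = 0.8480
B_3 = 1 / 0.8480 = 1.1792
Σp_4ᵢ² = 0.27² + 0.20² + 0.03² + 0.29² + 0.21² = 0.0729 + 0.0400 + 0.0009 + 0.0841 + 0.0441 = 0.2420
B_4 = 1 / 0.2420 = 4.1322
Highest B → broadest niche (most generalist): species 4 (B = 4.13).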